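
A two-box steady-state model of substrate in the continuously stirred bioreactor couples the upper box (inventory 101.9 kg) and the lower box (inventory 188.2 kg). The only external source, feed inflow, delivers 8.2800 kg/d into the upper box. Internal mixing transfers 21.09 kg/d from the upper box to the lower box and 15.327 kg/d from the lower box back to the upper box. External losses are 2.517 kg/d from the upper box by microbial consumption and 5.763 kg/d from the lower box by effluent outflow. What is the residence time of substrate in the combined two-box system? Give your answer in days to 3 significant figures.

35.0 d

Residence time in the combined system uses the total inventory and the total *external* removal — internal exchanges between the two boxes cancel.
M_total = 101.9 + 188.2 = 290.10 kg.
ΣF_external_out = 2.517 + 5.763 = 8.2800 kg/d.
τ = M_total / ΣF_ext = 290.10 / 8.2800 = 35.04 d.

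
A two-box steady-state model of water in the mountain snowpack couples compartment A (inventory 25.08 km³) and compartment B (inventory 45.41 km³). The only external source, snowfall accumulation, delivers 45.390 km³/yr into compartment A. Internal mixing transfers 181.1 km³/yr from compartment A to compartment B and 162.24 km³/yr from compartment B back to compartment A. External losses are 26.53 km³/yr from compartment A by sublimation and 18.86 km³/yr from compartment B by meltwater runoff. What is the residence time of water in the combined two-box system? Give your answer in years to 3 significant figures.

1.55 yr

Treat the two boxes together as one reservoir: the mixing fluxes between them are internal recycling, so τ = ΣM / Σ(external losses).
M_total = 25.08 + 45.41 = 70.490 km³.
ΣF_external_out = 26.53 + 18.86 = 45.390 km³/yr.
τ = M_total / ΣF_ext = 70.490 / 45.390 = 1.553 yr.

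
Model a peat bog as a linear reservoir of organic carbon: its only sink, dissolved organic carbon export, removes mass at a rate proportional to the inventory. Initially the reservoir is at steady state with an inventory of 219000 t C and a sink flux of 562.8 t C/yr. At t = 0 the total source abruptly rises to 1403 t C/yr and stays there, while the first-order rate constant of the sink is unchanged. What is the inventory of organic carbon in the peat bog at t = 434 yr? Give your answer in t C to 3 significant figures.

439000 t C

τ = M₀/F₀ = 219000/562.8 = 389.1 yr; rate constant k = 1/τ.
New steady state M_∞ = F₁/k = F₁·τ = 1403 × 389.1 = 545940 t C.
M(t) = M_∞ + (M₀ − M_∞)·e^(−t/τ); t/τ = 434/389.1 = 1.115, so e^(−t/τ) = 0.3278.
M(t) = 545940 − 326900 × 0.3278 = 438770 t C.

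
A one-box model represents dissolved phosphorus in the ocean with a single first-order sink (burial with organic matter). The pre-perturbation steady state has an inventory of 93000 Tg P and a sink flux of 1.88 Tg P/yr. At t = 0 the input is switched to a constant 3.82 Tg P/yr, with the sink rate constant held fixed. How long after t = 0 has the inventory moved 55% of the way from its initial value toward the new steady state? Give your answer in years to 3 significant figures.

39500 yr

τ = M₀/F₀ = 93000/1.88 = 49470 yr.
The remaining gap fraction is e^(−t/τ); 55% covered ⇒ e^(−t/τ) = 0.450.
t = −τ ln(0.450) = 49470 × 0.7985 = 39500 yr.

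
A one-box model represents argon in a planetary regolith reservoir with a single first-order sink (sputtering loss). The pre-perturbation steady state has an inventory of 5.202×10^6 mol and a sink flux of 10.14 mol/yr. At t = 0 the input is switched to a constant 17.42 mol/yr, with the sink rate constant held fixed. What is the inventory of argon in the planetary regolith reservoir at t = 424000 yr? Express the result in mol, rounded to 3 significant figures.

7.30×10^6 mol

τ = M₀/F₀ = 5.202×10^6/10.14 = 513000 yr; rate constant k = 1/τ.
New steady state M_∞ = F₁/k = F₁·τ = 17.42 × 513000 = 8.9368×10^6 mol.
M(t) = M_∞ + (M₀ − M_∞)·e^(−t/τ); t/τ = 424000/513000 = 0.8265, so e^(−t/τ) = 0.4376.
M(t) = 8.9368×10^6 − 3.735×10^6 × 0.4376 = 7.3025×10^6 mol.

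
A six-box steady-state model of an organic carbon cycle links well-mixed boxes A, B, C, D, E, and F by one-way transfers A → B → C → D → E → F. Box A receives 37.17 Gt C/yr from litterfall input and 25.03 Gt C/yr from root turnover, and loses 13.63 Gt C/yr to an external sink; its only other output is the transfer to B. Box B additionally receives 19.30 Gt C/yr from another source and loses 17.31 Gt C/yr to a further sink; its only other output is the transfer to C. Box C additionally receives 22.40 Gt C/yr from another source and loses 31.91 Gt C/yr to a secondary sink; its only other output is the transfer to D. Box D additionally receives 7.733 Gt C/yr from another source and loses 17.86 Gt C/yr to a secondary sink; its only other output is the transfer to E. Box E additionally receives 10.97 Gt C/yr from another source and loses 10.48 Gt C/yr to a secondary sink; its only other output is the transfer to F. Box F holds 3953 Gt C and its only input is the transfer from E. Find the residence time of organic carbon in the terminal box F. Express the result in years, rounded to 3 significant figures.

Box A: F(A→B) = (37.17 + 25.03) − 13.63 = 48.570 Gt C/yr.
Box B: F(B→C) = (48.570 + 19.30) − 17.31 = 50.560 Gt C/yr.
Box C: F(C→D) = (50.560 + 22.40) − 31.91 = 41.050 Gt C/yr.
Box D: F(D→E) = (41.050 + 7.733) − 17.86 = 30.923 Gt C/yr.
Box E: F(E→F) = (30.923 + 10.97) − 10.48 = 31.413 Gt C/yr.
Box F throughput = its input = 31.413 Gt C/yr; τ = 3953 / 31.413 = 125.8 yr.

126 yr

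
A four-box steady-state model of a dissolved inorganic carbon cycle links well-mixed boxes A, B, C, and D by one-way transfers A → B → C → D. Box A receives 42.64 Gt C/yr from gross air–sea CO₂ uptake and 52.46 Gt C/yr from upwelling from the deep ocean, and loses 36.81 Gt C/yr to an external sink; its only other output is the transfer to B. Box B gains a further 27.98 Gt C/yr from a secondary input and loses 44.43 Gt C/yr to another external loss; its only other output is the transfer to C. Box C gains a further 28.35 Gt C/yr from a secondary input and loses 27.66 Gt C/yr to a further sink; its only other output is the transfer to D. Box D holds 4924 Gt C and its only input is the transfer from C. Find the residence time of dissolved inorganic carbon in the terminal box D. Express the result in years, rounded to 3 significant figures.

Box A: F(A→B) = (42.64 + 52.46) − 36.81 = 58.290 Gt C/yr.
Box B: F(B→C) = (58.290 + 27.98) − 44.43 = 41.840 Gt C/yr.
Box C: F(C→D) = (41.840 + 28.35) − 27.66 = 42.530 Gt C/yr.
Box D throughput = its input = 42.530 Gt C/yr; τ = 4924 / 42.530 = 115.8 yr.

116 yr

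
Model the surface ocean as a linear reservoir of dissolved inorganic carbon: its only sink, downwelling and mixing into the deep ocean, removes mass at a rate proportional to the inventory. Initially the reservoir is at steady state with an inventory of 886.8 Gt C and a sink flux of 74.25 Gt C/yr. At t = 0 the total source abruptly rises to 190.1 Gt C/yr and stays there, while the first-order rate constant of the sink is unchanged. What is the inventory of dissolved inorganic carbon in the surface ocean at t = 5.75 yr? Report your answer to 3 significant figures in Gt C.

1420 Gt C

The sink rate constant is k = F₀/M₀ = 74.25/886.8 = 0.08373 yr⁻¹.
Solving dM/dt = F₁ − kM with M(0) = M₀ gives M(t) = F₁/k + (M₀ − F₁/k)·e^(−kt).
F₁/k = 190.1/0.08373 = 2270.4 Gt C; kt = 0.08373 × 5.75 = 0.4814, e^(−kt) = 0.6179.
M(5.75) = 2270.4 + (886.8 − 2270.4) × 0.6179 = 2270.4 − 854.9 = 1415.5 Gt C.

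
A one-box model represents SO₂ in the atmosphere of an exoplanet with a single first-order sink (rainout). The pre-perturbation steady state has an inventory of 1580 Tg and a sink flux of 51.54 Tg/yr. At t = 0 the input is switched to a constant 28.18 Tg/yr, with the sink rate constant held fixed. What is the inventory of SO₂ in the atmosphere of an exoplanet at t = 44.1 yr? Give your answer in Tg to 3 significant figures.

1030 Tg

Residence time τ = M₀/F₀ = 30.66 yr. The eventual steady state is M_∞ = M₀·(F₁/F₀) = 1580 × 28.18/51.54 = 863.88 Tg.
The anomaly ΔM(t) = M(t) − M_∞ decays as ΔM₀·e^(−t/τ) with ΔM₀ = 1580 − 863.88 = 716.1 Tg.
At t = 44.1 yr, e^(−t/τ) = e^(−1.439) = 0.2373, so ΔM = 169.9 Tg and M = 863.88 + 169.9 = 1033.8 Tg.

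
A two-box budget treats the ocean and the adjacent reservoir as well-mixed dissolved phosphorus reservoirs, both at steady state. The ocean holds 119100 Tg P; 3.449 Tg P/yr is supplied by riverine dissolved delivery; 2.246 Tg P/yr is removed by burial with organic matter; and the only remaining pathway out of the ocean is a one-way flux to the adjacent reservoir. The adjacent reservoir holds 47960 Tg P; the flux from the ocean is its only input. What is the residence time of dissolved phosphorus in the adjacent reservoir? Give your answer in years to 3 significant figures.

Balance the ocean: ΣF_in = 3.4490 Tg P/yr.
Flux to the adjacent reservoir = ΣF_in − (2.246) = 1.2030 Tg P/yr.
At steady state the output of the adjacent reservoir equals its input, 1.2030 Tg P/yr.
τ = M / F = 47960 / 1.2030 = 39870 yr.

39900 yr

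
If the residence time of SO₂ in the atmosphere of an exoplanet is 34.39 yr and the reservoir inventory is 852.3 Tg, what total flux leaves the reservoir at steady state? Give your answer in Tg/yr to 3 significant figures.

F = M / τ = 852.3 / 34.39 = 24.78 Tg/yr.

24.8 Tg/yr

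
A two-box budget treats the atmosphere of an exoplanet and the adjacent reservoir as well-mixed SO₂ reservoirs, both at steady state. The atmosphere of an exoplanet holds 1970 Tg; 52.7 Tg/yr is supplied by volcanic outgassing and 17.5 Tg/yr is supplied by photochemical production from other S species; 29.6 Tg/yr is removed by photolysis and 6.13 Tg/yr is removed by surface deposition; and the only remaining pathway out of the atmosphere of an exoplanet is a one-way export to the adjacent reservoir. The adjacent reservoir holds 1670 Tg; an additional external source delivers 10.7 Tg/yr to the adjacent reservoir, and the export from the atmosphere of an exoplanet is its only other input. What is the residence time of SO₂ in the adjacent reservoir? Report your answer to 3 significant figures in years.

Balance the atmosphere of an exoplanet: ΣF_in = 52.7 + 17.5 = 70.200 Tg/yr.
Export to the adjacent reservoir = ΣF_in − (29.6 + 6.13) = 34.470 Tg/yr.
Total input to the adjacent reservoir = 34.470 + 10.7 = 45.170 Tg/yr; at steady state this equals its total output.
τ = M / F = 1670 / 45.170 = 36.97 yr.

37.0 yr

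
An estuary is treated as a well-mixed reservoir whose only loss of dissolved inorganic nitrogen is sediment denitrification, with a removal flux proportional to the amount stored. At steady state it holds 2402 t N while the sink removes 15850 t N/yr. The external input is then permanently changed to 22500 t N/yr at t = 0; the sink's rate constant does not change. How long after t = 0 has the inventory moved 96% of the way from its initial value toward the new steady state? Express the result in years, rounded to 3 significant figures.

τ = M₀/F₀ = 2402/15850 = 0.1515 yr.
The remaining gap fraction is e^(−t/τ); 96% covered ⇒ e^(−t/τ) = 0.0400.
t = −τ ln(0.0400) = 0.1515 × 3.219 = 0.4878 yr.

0.488 yr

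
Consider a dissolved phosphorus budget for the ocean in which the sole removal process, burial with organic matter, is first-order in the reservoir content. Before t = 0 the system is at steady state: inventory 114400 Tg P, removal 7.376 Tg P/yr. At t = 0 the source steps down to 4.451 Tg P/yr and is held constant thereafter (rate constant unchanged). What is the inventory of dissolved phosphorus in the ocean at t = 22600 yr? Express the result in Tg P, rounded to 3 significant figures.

79600 Tg P

τ = M₀/F₀ = 114400/7.376 = 15510 yr; rate constant k = 1/τ.
New steady state M_∞ = F₁/k = F₁·τ = 4.451 × 15510 = 69034 Tg P.
M(t) = M_∞ + (M₀ − M_∞)·e^(−t/τ); t/τ = 22600/15510 = 1.457, so e^(−t/τ) = 0.2329.
M(t) = 69034 + 45370 × 0.2329 = 79600 Tg P.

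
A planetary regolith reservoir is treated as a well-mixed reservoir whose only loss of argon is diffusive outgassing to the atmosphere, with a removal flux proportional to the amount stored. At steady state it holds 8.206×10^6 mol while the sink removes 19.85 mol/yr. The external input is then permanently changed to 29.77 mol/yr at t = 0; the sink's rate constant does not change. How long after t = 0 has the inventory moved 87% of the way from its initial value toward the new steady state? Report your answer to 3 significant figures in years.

843000 yr

τ = M₀/F₀ = 8.206×10^6/19.85 = 413400 yr.
The remaining gap fraction is e^(−t/τ); 87% covered ⇒ e^(−t/τ) = 0.130.
t = −τ ln(0.130) = 413400 × 2.040 = 843400 yr.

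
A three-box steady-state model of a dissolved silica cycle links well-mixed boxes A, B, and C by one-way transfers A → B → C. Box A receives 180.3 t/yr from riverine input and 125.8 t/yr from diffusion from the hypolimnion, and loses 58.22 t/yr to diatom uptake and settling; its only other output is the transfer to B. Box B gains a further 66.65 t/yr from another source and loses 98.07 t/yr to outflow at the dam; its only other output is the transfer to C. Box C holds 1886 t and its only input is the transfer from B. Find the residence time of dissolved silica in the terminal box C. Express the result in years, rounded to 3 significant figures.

8.71 yr

Box A: F(A→B) = (180.3 + 125.8) − 58.22 = 247.88 t/yr.
Box B: F(B→C) = (247.88 + 66.65) − 98.07 = 216.46 t/yr.
Box C throughput = its input = 216.46 t/yr; τ = 1886 / 216.46 = 8.713 yr.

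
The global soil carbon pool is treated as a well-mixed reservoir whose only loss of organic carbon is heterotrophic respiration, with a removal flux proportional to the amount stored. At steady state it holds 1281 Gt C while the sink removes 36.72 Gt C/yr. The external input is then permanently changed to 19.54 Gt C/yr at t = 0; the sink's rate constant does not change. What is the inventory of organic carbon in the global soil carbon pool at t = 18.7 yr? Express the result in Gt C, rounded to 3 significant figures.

Residence time τ = M₀/F₀ = 34.89 yr. The eventual steady state is M_∞ = M₀·(F₁/F₀) = 1281 × 19.54/36.72 = 681.67 Gt C.
The anomaly ΔM(t) = M(t) − M_∞ decays as ΔM₀·e^(−t/τ) with ΔM₀ = 1281 − 681.67 = 599.3 Gt C.
At t = 18.7 yr, e^(−t/τ) = e^(−0.5360) = 0.5851, so ΔM = 350.6 Gt C and M = 681.67 + 350.6 = 1032.3 Gt C.

1030 Gt C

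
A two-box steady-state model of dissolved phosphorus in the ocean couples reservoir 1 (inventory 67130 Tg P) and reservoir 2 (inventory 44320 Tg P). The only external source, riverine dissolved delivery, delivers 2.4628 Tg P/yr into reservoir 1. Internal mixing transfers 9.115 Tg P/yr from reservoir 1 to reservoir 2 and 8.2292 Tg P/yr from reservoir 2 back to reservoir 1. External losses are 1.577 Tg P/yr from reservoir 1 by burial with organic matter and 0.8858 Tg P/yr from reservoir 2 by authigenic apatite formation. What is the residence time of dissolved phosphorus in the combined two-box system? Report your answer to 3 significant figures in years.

45300 yr

For the system as a whole, the A↔B exchange is internal and contributes nothing to the throughput; only the external sinks remove mass.
M_total = 67130 + 44320 = 111450 Tg P.
ΣF_external_out = 1.577 + 0.8858 = 2.4628 Tg P/yr.
τ = M_total / ΣF_ext = 111450 / 2.4628 = 45250 yr.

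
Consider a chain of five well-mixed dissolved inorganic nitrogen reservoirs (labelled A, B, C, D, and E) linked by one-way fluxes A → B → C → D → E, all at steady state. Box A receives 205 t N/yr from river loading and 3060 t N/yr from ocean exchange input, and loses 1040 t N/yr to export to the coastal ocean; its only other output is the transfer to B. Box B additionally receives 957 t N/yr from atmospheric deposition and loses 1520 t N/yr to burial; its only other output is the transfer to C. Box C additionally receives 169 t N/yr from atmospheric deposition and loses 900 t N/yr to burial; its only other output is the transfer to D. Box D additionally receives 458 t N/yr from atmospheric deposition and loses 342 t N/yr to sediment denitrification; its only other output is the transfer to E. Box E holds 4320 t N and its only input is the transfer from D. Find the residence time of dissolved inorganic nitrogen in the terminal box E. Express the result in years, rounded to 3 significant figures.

4.13 yr

Box A: F(A→B) = (205 + 3060) − 1040 = 2225.0 t N/yr.
Box B: F(B→C) = (2225.0 + 957) − 1520 = 1662.0 t N/yr.
Box C: F(C→D) = (1662.0 + 169) − 900 = 931.00 t N/yr.
Box D: F(D→E) = (931.00 + 458) − 342 = 1047.0 t N/yr.
Box E throughput = its input = 1047.0 t N/yr; τ = 4320 / 1047.0 = 4.126 yr.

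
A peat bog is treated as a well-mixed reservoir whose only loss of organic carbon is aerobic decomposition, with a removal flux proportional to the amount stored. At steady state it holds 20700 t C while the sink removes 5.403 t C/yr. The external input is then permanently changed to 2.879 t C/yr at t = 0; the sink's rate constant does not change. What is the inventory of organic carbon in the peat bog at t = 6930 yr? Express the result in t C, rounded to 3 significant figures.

The sink rate constant is k = F₀/M₀ = 5.403/20700 = 0.0002610 yr⁻¹.
Solving dM/dt = F₁ − kM with M(0) = M₀ gives M(t) = F₁/k + (M₀ − F₁/k)·e^(−kt).
F₁/k = 2.879/0.0002610 = 11030 t C; kt = 0.0002610 × 6930 = 1.809, e^(−kt) = 0.1638.
M(6930) = 11030 + (20700 − 11030) × 0.1638 = 11030 + 1584 = 12614 t C.

12600 t C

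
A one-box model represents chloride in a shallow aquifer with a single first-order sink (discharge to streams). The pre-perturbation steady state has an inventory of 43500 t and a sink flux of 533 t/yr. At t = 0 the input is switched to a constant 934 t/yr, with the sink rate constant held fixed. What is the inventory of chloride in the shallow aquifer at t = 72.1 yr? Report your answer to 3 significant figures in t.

Residence time τ = M₀/F₀ = 81.61 yr. The eventual steady state is M_∞ = M₀·(F₁/F₀) = 43500 × 934/533 = 76227 t.
The anomaly ΔM(t) = M(t) − M_∞ decays as ΔM₀·e^(−t/τ) with ΔM₀ = 43500 − 76227 = −32730 t.
At t = 72.1 yr, e^(−t/τ) = e^(−0.8834) = 0.4134, so ΔM = −13530 t and M = 76227 − 13530 = 62699 t.

62700 t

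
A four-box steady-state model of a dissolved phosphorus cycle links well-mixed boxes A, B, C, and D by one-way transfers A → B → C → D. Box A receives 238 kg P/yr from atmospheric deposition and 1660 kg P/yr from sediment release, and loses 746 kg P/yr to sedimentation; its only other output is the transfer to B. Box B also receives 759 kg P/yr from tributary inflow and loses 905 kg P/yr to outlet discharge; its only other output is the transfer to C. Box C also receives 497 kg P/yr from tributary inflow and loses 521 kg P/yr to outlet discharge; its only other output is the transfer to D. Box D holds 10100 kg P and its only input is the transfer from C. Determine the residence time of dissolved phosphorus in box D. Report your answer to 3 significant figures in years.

Box A: F(A→B) = (238 + 1660) − 746 = 1152.0 kg P/yr.
Box B: F(B→C) = (1152.0 + 759) − 905 = 1006.0 kg P/yr.
Box C: F(C→D) = (1006.0 + 497) − 521 = 982.00 kg P/yr.
Box D throughput = its input = 982.00 kg P/yr; τ = 10100 / 982.00 = 10.29 yr.

10.3 yr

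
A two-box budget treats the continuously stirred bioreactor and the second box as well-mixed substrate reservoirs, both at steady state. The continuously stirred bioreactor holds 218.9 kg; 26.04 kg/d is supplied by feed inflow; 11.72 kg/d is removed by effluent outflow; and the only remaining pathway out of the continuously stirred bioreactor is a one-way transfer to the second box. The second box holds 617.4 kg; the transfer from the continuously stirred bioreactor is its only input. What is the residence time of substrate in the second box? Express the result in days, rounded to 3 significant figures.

43.1 d

Balance the continuously stirred bioreactor: ΣF_in = 26.040 kg/d.
Transfer to the second box = ΣF_in − (11.72) = 14.320 kg/d.
At steady state the output of the second box equals its input, 14.320 kg/d.
τ = M / F = 617.4 / 14.320 = 43.11 d.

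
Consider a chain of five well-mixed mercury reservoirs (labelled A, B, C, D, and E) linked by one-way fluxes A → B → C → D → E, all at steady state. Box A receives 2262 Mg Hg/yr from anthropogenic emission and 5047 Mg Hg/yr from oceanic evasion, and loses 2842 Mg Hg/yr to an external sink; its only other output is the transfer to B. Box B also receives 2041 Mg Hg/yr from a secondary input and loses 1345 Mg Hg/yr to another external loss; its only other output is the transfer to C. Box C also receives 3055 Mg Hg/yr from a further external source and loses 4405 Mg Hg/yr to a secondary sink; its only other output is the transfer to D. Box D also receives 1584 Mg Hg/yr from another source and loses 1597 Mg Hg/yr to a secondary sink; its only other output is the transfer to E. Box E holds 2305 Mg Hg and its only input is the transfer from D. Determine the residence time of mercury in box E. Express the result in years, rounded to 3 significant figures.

0.607 yr

Box A: F(A→B) = (2262 + 5047) − 2842 = 4467.0 Mg Hg/yr.
Box B: F(B→C) = (4467.0 + 2041) − 1345 = 5163.0 Mg Hg/yr.
Box C: F(C→D) = (5163.0 + 3055) − 4405 = 3813.0 Mg Hg/yr.
Box D: F(D→E) = (3813.0 + 1584) − 1597 = 3800.0 Mg Hg/yr.
Box E throughput = its input = 3800.0 Mg Hg/yr; τ = 2305 / 3800.0 = 0.6066 yr.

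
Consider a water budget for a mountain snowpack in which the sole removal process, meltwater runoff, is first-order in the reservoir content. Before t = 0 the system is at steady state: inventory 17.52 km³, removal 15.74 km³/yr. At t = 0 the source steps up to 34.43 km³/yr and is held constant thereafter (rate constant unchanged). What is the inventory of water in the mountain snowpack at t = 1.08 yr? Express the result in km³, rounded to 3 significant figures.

30.4 km³

The sink rate constant is k = F₀/M₀ = 15.74/17.52 = 0.8984 yr⁻¹.
Solving dM/dt = F₁ − kM with M(0) = M₀ gives M(t) = F₁/k + (M₀ − F₁/k)·e^(−kt).
F₁/k = 34.43/0.8984 = 38.324 km³; kt = 0.8984 × 1.08 = 0.9703, e^(−kt) = 0.3790.
M(1.08) = 38.324 + (17.52 − 38.324) × 0.3790 = 38.324 − 7.884 = 30.439 km³.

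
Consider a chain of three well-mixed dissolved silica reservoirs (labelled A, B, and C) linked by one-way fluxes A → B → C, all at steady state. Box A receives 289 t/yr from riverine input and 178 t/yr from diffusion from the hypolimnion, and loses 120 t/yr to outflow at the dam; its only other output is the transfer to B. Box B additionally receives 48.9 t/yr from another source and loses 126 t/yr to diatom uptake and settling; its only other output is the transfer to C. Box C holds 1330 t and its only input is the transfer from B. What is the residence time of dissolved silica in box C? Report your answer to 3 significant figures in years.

4.93 yr

Box A: F(A→B) = (289 + 178) − 120 = 347.00 t/yr.
Box B: F(B→C) = (347.00 + 48.9) − 126 = 269.90 t/yr.
Box C throughput = its input = 269.90 t/yr; τ = 1330 / 269.90 = 4.928 yr.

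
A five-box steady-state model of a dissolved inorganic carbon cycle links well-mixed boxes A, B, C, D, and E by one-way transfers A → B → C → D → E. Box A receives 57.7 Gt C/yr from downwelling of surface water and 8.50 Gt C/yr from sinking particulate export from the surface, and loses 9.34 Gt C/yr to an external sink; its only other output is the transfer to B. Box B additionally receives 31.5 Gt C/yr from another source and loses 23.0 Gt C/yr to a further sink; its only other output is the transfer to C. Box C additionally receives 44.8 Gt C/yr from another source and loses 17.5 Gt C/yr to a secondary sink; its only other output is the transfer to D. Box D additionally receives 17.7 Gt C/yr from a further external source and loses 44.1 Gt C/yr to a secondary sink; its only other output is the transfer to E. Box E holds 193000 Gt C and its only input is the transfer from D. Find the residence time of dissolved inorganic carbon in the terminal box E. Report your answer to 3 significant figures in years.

2910 yr

Box A: F(A→B) = (57.7 + 8.50) − 9.34 = 56.860 Gt C/yr.
Box B: F(B→C) = (56.860 + 31.5) − 23.0 = 65.360 Gt C/yr.
Box C: F(C→D) = (65.360 + 44.8) − 17.5 = 92.660 Gt C/yr.
Box D: F(D→E) = (92.660 + 17.7) − 44.1 = 66.260 Gt C/yr.
Box E throughput = its input = 66.260 Gt C/yr; τ = 193000 / 66.260 = 2913 yr.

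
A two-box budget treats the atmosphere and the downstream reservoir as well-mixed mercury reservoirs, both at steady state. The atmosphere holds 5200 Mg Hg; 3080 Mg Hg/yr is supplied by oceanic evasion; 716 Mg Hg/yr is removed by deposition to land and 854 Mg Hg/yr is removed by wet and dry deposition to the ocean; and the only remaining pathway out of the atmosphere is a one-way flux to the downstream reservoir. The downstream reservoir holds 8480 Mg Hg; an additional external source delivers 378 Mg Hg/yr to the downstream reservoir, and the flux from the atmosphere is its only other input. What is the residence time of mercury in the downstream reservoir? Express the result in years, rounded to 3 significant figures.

4.49 yr

Balance the atmosphere: ΣF_in = 3080.0 Mg Hg/yr.
Flux to the downstream reservoir = ΣF_in − (716 + 854) = 1510.0 Mg Hg/yr.
Total input to the downstream reservoir = 1510.0 + 378 = 1888.0 Mg Hg/yr; at steady state this equals its total output.
τ = M / F = 8480 / 1888.0 = 4.492 yr.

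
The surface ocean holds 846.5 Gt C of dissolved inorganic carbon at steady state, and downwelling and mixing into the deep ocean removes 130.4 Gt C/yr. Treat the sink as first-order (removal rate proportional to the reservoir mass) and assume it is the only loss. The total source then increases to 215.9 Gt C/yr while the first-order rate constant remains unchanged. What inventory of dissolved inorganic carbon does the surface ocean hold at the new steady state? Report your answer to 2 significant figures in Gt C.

Rate constant k = F/M = 130.4 / 846.5 = 0.1540 yr⁻¹.
At the new steady state, source = k·M_new ⇒ M_new = 215.9 / 0.1540 = 1402 Gt C.
(Equivalently M_new = M × F_new/F_old = 846.5 × 215.9/130.4.)

1400 Gt C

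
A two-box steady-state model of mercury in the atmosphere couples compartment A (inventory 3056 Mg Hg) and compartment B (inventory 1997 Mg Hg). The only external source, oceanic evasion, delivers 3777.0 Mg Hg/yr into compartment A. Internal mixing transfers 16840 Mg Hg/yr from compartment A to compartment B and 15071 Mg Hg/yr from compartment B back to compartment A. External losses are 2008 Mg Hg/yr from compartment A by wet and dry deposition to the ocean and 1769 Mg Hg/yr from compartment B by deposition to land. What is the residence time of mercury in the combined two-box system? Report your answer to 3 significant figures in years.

1.34 yr

Residence time in the combined system uses the total inventory and the total *external* removal — internal exchanges between the two boxes cancel.
M_total = 3056 + 1997 = 5053.0 Mg Hg.
ΣF_external_out = 2008 + 1769 = 3777.0 Mg Hg/yr.
τ = M_total / ΣF_ext = 5053.0 / 3777.0 = 1.338 yr.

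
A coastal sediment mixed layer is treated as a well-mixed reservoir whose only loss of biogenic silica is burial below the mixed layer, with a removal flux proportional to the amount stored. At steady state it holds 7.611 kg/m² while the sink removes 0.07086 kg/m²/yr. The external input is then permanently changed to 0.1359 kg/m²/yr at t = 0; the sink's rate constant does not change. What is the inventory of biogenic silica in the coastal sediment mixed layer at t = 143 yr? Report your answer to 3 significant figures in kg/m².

12.8 kg/m²

τ = M₀/F₀ = 7.611/0.07086 = 107.4 yr; rate constant k = 1/τ.
New steady state M_∞ = F₁/k = F₁·τ = 0.1359 × 107.4 = 14.597 kg/m².
M(t) = M_∞ + (M₀ − M_∞)·e^(−t/τ); t/τ = 143/107.4 = 1.331, so e^(−t/τ) = 0.2641.
M(t) = 14.597 − 6.986 × 0.2641 = 12.752 kg/m².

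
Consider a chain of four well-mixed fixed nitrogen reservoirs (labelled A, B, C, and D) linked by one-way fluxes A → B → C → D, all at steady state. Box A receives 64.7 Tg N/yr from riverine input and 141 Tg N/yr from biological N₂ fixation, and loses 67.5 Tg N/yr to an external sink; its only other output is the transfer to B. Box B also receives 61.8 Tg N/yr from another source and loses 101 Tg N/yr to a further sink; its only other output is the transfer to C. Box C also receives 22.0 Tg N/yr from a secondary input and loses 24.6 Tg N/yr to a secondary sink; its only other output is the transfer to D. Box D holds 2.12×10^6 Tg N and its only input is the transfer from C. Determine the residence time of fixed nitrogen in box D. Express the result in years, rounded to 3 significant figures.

Box A: F(A→B) = (64.7 + 141) − 67.5 = 138.20 Tg N/yr.
Box B: F(B→C) = (138.20 + 61.8) − 101 = 99.000 Tg N/yr.
Box C: F(C→D) = (99.000 + 22.0) − 24.6 = 96.400 Tg N/yr.
Box D throughput = its input = 96.400 Tg N/yr; τ = 2.12×10^6 / 96.400 = 21990 yr.

22000 yr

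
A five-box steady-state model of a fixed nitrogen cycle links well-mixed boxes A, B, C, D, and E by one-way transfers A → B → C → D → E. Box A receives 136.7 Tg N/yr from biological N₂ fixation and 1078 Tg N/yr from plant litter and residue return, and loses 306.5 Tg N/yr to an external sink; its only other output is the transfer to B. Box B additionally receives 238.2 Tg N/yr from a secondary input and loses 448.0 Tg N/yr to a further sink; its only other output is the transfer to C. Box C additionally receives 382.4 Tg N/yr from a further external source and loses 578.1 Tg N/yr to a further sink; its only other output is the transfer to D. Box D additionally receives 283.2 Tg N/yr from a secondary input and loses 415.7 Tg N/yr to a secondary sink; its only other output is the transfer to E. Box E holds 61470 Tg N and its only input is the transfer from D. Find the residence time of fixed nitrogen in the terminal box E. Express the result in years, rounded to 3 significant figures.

166 yr

Box A: F(A→B) = (136.7 + 1078) − 306.5 = 908.20 Tg N/yr.
Box B: F(B→C) = (908.20 + 238.2) − 448.0 = 698.40 Tg N/yr.
Box C: F(C→D) = (698.40 + 382.4) − 578.1 = 502.70 Tg N/yr.
Box D: F(D→E) = (502.70 + 283.2) − 415.7 = 370.20 Tg N/yr.
Box E throughput = its input = 370.20 Tg N/yr; τ = 61470 / 370.20 = 166.0 yr.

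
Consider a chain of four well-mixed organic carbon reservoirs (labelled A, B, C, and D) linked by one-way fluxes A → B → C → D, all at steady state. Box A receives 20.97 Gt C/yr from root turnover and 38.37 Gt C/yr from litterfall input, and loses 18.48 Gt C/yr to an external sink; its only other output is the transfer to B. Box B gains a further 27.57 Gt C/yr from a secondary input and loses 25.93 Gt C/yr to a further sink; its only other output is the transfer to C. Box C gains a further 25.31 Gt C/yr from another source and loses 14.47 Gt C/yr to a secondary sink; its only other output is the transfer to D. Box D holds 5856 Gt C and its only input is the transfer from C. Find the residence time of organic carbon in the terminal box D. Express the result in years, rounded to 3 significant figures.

Box A: F(A→B) = (20.97 + 38.37) − 18.48 = 40.860 Gt C/yr.
Box B: F(B→C) = (40.860 + 27.57) − 25.93 = 42.500 Gt C/yr.
Box C: F(C→D) = (42.500 + 25.31) − 14.47 = 53.340 Gt C/yr.
Box D throughput = its input = 53.340 Gt C/yr; τ = 5856 / 53.340 = 109.8 yr.

110 yr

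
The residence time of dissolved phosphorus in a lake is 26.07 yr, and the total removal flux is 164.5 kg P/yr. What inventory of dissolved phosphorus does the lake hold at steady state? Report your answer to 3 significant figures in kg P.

τ = M/F ⇒ M = τ × F = 26.07 × 164.5 = 4289 kg P.

4290 kg P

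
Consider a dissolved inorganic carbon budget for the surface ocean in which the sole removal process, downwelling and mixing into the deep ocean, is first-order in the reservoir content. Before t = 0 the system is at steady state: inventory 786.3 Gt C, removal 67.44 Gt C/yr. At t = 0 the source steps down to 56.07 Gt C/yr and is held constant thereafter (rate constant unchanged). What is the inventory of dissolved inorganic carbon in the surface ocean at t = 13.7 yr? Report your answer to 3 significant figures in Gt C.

695 Gt C

τ = M₀/F₀ = 786.3/67.44 = 11.66 yr; rate constant k = 1/τ.
New steady state M_∞ = F₁/k = F₁·τ = 56.07 × 11.66 = 653.73 Gt C.
M(t) = M_∞ + (M₀ − M_∞)·e^(−t/τ); t/τ = 13.7/11.66 = 1.175, so e^(−t/τ) = 0.3088.
M(t) = 653.73 + 132.6 × 0.3088 = 694.67 Gt C.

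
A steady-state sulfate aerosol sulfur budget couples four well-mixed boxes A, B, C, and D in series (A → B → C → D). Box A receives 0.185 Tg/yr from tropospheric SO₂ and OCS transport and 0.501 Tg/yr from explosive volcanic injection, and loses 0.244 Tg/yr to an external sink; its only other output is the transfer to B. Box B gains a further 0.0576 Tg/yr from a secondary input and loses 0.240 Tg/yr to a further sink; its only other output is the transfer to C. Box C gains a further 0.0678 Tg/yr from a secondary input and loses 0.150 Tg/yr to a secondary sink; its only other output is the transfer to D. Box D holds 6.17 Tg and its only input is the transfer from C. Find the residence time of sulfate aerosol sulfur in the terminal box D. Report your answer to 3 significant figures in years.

Box A: F(A→B) = (0.185 + 0.501) − 0.244 = 0.44200 Tg/yr.
Box B: F(B→C) = (0.44200 + 0.0576) − 0.240 = 0.25960 Tg/yr.
Box C: F(C→D) = (0.25960 + 0.0678) − 0.150 = 0.17740 Tg/yr.
Box D throughput = its input = 0.17740 Tg/yr; τ = 6.17 / 0.17740 = 34.78 yr.

34.8 yr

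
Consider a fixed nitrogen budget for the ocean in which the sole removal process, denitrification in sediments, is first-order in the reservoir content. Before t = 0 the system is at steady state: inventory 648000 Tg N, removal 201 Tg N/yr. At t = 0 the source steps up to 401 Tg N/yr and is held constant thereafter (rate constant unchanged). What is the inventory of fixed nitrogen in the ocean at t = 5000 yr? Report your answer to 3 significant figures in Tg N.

1.16×10^6 Tg N

τ = M₀/F₀ = 648000/201 = 3224 yr; rate constant k = 1/τ.
New steady state M_∞ = F₁/k = F₁·τ = 401 × 3224 = 1.2928×10^6 Tg N.
M(t) = M_∞ + (M₀ − M_∞)·e^(−t/τ); t/τ = 5000/3224 = 1.551, so e^(−t/τ) = 0.2121.
M(t) = 1.2928×10^6 − 644800 × 0.2121 = 1.1561×10^6 Tg N.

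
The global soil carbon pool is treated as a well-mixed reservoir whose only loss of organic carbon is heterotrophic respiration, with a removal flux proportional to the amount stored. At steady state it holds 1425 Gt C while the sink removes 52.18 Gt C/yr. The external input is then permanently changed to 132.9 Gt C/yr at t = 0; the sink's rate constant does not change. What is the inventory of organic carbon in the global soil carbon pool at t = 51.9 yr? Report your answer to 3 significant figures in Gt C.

τ = M₀/F₀ = 1425/52.18 = 27.31 yr; rate constant k = 1/τ.
New steady state M_∞ = F₁/k = F₁·τ = 132.9 × 27.31 = 3629.4 Gt C.
M(t) = M_∞ + (M₀ − M_∞)·e^(−t/τ); t/τ = 51.9/27.31 = 1.900, so e^(−t/τ) = 0.1495.
M(t) = 3629.4 − 2204 × 0.1495 = 3299.8 Gt C.

3300 Gt C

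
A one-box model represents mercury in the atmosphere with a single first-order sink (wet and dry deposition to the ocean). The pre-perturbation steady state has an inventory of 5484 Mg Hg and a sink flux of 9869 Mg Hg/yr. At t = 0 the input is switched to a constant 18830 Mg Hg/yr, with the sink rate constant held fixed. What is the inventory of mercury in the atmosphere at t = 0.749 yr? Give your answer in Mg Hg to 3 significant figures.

9170 Mg Hg

The sink rate constant is k = F₀/M₀ = 9869/5484 = 1.800 yr⁻¹.
Solving dM/dt = F₁ − kM with M(0) = M₀ gives M(t) = F₁/k + (M₀ − F₁/k)·e^(−kt).
F₁/k = 18830/1.800 = 10463 Mg Hg; kt = 1.800 × 0.749 = 1.348, e^(−kt) = 0.2598.
M(0.749) = 10463 + (5484 − 10463) × 0.2598 = 10463 − 1294 = 9169.9 Mg Hg.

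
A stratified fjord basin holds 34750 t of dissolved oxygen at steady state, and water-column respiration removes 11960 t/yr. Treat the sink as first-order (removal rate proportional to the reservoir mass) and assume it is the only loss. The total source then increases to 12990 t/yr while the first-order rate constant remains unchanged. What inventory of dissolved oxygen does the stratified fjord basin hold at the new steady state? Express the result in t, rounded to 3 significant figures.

37700 t

Rate constant k = F/M = 11960 / 34750 = 0.3442 yr⁻¹.
At the new steady state, source = k·M_new ⇒ M_new = 12990 / 0.3442 = 37740 t.
(Equivalently M_new = M × F_new/F_old = 34750 × 12990/11960.)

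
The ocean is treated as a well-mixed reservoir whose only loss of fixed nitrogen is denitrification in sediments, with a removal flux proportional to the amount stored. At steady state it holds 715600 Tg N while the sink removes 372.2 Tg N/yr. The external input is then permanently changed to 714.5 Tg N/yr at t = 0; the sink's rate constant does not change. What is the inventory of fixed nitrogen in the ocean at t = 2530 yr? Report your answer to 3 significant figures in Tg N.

The sink rate constant is k = F₀/M₀ = 372.2/715600 = 0.0005201 yr⁻¹.
Solving dM/dt = F₁ − kM with M(0) = M₀ gives M(t) = F₁/k + (M₀ − F₁/k)·e^(−kt).
F₁/k = 714.5/0.0005201 = 1.3737×10^6 Tg N; kt = 0.0005201 × 2530 = 1.316, e^(−kt) = 0.2682.
M(2530) = 1.3737×10^6 + (715600 − 1.3737×10^6) × 0.2682 = 1.3737×10^6 − 176500 = 1.1972×10^6 Tg N.

1.20×10^6 Tg N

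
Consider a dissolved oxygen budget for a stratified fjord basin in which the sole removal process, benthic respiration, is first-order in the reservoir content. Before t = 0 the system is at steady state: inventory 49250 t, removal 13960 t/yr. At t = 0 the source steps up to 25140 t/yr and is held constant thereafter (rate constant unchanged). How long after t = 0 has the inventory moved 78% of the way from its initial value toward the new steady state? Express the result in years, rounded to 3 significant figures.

5.34 yr

τ = M₀/F₀ = 49250/13960 = 3.528 yr.
The remaining gap fraction is e^(−t/τ); 78% covered ⇒ e^(−t/τ) = 0.220.
t = −τ ln(0.220) = 3.528 × 1.514 = 5.342 yr.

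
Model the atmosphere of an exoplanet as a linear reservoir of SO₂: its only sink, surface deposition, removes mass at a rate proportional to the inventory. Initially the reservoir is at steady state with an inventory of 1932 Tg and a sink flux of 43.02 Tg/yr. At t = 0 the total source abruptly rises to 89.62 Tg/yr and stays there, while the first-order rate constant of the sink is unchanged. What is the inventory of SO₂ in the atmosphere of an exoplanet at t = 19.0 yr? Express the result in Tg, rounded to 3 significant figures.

Residence time τ = M₀/F₀ = 44.91 yr. The eventual steady state is M_∞ = M₀·(F₁/F₀) = 1932 × 89.62/43.02 = 4024.8 Tg.
The anomaly ΔM(t) = M(t) − M_∞ decays as ΔM₀·e^(−t/τ) with ΔM₀ = 1932 − 4024.8 = −2093 Tg.
At t = 19.0 yr, e^(−t/τ) = e^(−0.4231) = 0.6550, so ΔM = −1371 Tg and M = 4024.8 − 1371 = 2653.9 Tg.

2650 Tg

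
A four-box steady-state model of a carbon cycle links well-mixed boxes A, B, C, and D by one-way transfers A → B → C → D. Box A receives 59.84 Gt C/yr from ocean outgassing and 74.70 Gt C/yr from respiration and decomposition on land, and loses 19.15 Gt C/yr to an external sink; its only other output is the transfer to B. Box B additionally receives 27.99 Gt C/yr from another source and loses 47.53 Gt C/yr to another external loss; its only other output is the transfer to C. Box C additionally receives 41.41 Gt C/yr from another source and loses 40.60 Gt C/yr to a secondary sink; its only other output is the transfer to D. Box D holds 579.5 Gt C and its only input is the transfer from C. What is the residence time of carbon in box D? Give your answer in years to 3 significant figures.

Box A: F(A→B) = (59.84 + 74.70) − 19.15 = 115.39 Gt C/yr.
Box B: F(B→C) = (115.39 + 27.99) − 47.53 = 95.850 Gt C/yr.
Box C: F(C→D) = (95.850 + 41.41) − 40.60 = 96.660 Gt C/yr.
Box D throughput = its input = 96.660 Gt C/yr; τ = 579.5 / 96.660 = 5.995 yr.

6.00 yr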